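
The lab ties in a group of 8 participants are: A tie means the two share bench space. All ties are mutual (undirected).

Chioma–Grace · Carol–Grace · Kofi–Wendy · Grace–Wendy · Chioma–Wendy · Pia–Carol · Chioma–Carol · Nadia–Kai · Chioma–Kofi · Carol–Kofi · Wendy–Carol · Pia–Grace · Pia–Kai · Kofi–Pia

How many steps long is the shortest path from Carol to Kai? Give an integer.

2

One shortest route is Carol – Pia – Kai, which uses 2 edges, and Carol and Kai are not directly tied, so nothing shorter exists. So d(Carol,Kai) = 2.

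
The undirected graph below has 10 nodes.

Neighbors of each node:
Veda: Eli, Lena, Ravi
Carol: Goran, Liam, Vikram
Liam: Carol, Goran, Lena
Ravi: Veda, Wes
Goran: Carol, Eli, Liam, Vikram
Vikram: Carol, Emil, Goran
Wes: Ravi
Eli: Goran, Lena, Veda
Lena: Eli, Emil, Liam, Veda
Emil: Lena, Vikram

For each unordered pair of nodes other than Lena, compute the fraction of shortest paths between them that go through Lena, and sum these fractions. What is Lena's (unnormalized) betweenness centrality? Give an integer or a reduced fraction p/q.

23/2

Pairs whose geodesics pass through Lena — Emil–Liam: 1; Emil–Eli: 1; Emil–Ravi: 1; Emil–Wes: 1; Emil–Veda: 1; Carol–Ravi: 1/2; Carol–Wes: 1/2; Carol–Veda: 1/2; Liam–Eli: 1/2; Liam–Ravi: 1; Liam–Wes: 1; Liam–Veda: 1; Vikram–Ravi: 1/2; Vikram–Wes: 1/2 … (+1 more pairs).
All other pairs contribute 0.
Summing the contributions gives betweenness(Lena) = 23/2.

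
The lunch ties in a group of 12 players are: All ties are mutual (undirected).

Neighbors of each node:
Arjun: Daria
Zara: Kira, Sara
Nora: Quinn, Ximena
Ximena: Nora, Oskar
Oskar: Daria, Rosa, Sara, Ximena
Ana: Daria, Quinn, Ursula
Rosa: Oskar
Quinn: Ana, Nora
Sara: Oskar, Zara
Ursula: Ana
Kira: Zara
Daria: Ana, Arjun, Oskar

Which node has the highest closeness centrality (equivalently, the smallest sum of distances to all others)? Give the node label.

Farness (sum of distances to all others) for each node — Ana:27, Arjun:33, Daria:23, Kira:45, Nora:31, Oskar:21, Quinn:33, Rosa:31, Sara:27, Ursula:37, Ximena:27, Zara:35.
The smallest farness is 21, for Oskar, so Oskar has the highest closeness.

Oskar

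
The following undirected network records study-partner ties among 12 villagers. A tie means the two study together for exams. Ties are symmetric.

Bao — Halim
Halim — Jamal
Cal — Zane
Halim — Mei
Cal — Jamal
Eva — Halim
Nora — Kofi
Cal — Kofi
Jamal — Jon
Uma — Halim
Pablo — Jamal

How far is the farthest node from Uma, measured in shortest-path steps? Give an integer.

5

Distances from Uma: Bao:2, Cal:3, Eva:2, Halim:1, Jamal:2, Jon:3, Kofi:4, Mei:2, Nora:5, Pablo:3, Zane:4.
The largest is 5 (to Nora), so the eccentricity of Uma is 5.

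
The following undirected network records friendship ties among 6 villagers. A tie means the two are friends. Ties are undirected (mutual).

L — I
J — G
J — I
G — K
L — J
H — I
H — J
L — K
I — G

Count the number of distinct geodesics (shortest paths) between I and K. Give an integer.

2

The shortest distance is 2. The length-2 paths are: I–G–K; I–L–K.
That gives 2 distinct shortest paths.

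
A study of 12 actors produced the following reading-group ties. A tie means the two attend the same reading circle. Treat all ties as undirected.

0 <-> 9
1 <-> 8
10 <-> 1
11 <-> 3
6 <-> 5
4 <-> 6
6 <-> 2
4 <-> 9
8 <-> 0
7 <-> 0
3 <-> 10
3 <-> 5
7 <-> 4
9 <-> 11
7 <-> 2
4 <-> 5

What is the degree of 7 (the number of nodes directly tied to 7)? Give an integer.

7 is directly tied to 0, 2, and 4. That is 3 neighbors, so the degree of 7 is 3.

3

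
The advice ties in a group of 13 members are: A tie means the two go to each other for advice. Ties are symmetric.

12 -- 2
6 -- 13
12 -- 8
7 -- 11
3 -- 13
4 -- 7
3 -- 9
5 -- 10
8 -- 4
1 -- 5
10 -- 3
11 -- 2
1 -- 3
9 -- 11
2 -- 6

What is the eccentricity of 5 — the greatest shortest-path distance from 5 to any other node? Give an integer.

7

Distances from 5: 1:1, 2:5, 3:2, 4:6, 6:4, 7:5, 8:7, 9:3, 10:1, 11:4, 12:6, 13:3.
The largest is 7 (to 8), so the eccentricity of 5 is 7.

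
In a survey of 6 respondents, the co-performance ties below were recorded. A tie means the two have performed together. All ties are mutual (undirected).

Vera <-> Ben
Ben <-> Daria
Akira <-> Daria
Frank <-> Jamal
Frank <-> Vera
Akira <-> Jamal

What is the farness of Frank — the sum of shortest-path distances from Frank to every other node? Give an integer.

9

Distances from Frank: Akira:2, Ben:2, Daria:3, Jamal:1, Vera:1.
Sum = 2 + 2 + 3 + 1 + 1 = 9.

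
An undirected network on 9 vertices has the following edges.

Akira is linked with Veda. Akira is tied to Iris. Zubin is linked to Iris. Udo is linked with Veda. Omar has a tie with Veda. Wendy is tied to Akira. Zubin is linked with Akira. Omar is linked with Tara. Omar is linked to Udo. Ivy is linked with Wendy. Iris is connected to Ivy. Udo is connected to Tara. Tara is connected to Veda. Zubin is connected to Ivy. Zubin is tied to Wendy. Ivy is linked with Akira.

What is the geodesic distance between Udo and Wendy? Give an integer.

One shortest route is Udo – Veda – Akira – Wendy, which uses 3 edges, and at distance 2 from Udo we only reach {Akira}, which does not include Wendy. So d(Udo,Wendy) = 3.

3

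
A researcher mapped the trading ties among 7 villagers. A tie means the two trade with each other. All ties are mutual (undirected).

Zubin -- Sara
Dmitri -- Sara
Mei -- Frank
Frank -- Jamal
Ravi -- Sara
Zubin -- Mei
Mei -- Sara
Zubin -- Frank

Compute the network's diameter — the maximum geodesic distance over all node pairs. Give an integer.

Eccentricity of each node (its greatest distance to any other): Dmitri:4, Frank:3, Jamal:4, Mei:2, Ravi:4, Sara:3, Zubin:2.
The maximum eccentricity is 4, realized for instance by the pair Jamal–Ravi via Jamal – Frank – Mei – Sara – Ravi. So the diameter is 4.

4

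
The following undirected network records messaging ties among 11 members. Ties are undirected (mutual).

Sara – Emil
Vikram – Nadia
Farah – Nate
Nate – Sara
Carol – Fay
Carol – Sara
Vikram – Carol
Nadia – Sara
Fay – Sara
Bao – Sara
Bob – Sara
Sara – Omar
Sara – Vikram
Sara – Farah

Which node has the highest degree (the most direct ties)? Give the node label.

Degrees — Bao:1, Bob:1, Carol:3, Emil:1, Farah:2, Fay:2, Nadia:2, Nate:2, Omar:1, Sara:10, Vikram:3.
The maximum is 10, attained only by Sara.

Sara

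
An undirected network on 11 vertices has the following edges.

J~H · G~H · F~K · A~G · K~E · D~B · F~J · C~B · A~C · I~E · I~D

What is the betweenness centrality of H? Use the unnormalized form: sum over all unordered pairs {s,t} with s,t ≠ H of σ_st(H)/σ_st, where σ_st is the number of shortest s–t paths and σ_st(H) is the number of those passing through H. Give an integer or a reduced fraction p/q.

10

Pairs whose geodesics pass through H — A–K: 1; A–F: 1; A–J: 1; C–F: 1; C–J: 1; B–J: 1; E–G: 1; K–G: 1; F–G: 1; J–G: 1.
All other pairs contribute 0.
Summing the contributions gives betweenness(H) = 10.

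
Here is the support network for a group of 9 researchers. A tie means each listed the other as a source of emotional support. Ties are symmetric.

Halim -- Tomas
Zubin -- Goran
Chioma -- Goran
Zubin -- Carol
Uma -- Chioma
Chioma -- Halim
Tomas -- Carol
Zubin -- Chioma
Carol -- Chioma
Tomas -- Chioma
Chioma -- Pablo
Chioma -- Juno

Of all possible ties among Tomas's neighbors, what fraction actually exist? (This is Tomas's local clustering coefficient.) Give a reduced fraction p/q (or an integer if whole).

Tomas's neighbors: Carol, Chioma, and Halim (k = 3).
Possible neighbor pairs: C(3,2) = 3. Edges among them: Carol–Chioma, Chioma–Halim → e = 2.
Clustering(Tomas) = 2/3.

2/3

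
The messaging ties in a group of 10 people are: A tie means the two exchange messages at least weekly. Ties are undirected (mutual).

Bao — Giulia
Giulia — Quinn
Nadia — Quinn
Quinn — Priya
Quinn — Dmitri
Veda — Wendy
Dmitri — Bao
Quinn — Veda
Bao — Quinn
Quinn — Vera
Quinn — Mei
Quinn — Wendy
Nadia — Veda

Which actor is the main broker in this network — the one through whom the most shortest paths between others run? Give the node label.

Unnormalized betweenness of each node: Bao:1/2, Dmitri:0, Giulia:0, Mei:0, Nadia:0, Priya:0, Quinn:31, Veda:1/2, Vera:0, Wendy:0.
Quinn has the largest value, 31, making it the main broker — the node through which the most shortest paths run.

Quinn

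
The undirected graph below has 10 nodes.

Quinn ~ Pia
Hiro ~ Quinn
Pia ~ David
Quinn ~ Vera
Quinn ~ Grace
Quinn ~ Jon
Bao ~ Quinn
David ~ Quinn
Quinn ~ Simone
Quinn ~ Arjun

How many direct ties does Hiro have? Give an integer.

1

Hiro is directly tied to Quinn. That is 1 neighbor, so the degree of Hiro is 1.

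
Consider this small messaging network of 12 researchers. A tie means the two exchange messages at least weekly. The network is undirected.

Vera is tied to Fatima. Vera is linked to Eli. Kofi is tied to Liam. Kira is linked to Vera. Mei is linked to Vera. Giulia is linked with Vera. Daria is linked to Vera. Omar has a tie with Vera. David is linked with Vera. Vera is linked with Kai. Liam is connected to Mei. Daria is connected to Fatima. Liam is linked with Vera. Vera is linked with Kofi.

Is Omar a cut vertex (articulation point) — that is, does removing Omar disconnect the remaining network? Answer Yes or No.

No

Even without Omar, every remaining node can still reach every other (the residual graph is connected), so Omar is not a cut vertex.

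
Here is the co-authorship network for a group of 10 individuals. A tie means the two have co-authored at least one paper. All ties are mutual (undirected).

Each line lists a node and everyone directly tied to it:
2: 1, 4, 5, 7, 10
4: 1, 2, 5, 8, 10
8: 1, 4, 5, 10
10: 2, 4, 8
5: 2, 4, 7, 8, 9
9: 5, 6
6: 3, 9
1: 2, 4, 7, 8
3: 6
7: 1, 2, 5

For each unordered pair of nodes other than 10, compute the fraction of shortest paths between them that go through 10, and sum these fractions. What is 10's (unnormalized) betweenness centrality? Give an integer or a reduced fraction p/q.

Pairs whose geodesics pass through 10 — 8–2: 1/4.
All other pairs contribute 0.
Summing the contributions gives betweenness(10) = 1/4.

1/4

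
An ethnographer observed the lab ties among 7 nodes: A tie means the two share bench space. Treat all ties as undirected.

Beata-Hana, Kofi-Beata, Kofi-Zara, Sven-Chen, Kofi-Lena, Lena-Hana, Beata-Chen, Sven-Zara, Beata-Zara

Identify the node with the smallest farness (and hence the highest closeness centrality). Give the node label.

Beata

Farness (sum of distances to all others) for each node — Beata:8, Chen:11, Hana:11, Kofi:9, Lena:12, Sven:12, Zara:9.
The smallest farness is 8, for Beata, so Beata has the highest closeness.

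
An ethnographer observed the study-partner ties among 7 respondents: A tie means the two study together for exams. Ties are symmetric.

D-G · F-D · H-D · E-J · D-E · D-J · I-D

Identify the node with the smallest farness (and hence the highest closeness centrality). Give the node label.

D

Farness (sum of distances to all others) for each node — D:6, E:10, F:11, G:11, H:11, I:11, J:10.
The smallest farness is 6, for D, so D has the highest closeness.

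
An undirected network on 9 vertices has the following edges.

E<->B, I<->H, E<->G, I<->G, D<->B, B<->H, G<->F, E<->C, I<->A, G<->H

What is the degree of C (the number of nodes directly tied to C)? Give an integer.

C is directly tied to E. That is 1 neighbor, so the degree of C is 1.

1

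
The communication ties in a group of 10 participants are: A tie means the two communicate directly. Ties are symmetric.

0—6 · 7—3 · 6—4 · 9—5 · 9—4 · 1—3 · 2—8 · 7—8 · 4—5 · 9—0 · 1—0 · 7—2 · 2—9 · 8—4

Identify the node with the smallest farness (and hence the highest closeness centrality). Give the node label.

Farness (sum of distances to all others) for each node — 0:17, 1:20, 2:17, 3:21, 4:16, 5:20, 6:19, 7:18, 8:17, 9:15.
The smallest farness is 15, for 9, so 9 has the highest closeness.

9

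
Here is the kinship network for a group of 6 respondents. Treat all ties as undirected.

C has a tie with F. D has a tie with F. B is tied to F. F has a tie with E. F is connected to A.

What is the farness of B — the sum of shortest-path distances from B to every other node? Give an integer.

Distances from B: A:2, C:2, D:2, E:2, F:1.
Sum = 2 + 2 + 2 + 2 + 1 = 9.

9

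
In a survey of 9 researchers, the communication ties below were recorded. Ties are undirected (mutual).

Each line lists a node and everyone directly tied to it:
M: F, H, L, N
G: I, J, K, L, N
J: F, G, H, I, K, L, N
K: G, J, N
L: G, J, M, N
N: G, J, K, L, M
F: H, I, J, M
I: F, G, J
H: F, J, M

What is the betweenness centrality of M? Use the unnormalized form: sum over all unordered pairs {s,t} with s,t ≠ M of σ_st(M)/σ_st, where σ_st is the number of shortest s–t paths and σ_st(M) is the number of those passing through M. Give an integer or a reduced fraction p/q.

2

Pairs whose geodesics pass through M — N–H: 1/2; N–F: 1/2; H–L: 1/2; F–L: 1/2.
All other pairs contribute 0.
Summing the contributions gives betweenness(M) = 2.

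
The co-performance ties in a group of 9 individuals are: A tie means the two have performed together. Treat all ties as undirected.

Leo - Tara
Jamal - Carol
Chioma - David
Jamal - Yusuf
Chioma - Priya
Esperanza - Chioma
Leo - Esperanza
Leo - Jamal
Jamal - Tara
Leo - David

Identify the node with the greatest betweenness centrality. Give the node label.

Leo

Unnormalized betweenness of each node: Carol:0, Chioma:15/2, David:5, Esperanza:5, Jamal:13, Leo:33/2, Priya:0, Tara:0, Yusuf:0.
Leo has the largest value, 33/2, making it the main broker — the node through which the most shortest paths run.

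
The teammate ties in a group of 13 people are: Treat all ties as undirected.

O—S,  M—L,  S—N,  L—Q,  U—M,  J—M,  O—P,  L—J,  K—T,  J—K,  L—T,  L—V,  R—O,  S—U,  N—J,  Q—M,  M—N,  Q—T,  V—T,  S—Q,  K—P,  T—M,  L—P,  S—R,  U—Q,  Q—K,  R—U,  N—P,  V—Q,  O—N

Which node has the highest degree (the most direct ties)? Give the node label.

Q

Degrees — J:4, K:4, L:6, M:6, N:5, O:4, P:4, Q:7, R:3, S:5, T:5, U:4, V:3.
The maximum is 7, attained only by Q.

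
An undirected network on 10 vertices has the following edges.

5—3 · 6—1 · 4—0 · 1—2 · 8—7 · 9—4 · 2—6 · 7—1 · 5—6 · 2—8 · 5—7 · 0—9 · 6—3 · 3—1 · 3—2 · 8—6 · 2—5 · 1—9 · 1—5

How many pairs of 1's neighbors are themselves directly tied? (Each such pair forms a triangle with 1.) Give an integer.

7

1's neighbors: 2, 3, 5, 6, 7, and 9.
Neighbor pairs that are themselves tied: 1–2–3; 1–2–5; 1–2–6; 1–3–5; 1–3–6; 1–5–6; 1–5–7. Each forms one triangle with 1, for 7 in total.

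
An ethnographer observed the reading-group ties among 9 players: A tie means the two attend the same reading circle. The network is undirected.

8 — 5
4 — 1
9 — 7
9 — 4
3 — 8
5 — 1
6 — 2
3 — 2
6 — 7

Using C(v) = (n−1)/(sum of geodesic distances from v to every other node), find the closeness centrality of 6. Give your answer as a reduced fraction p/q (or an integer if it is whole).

2/5

Distances from 6: 1:4, 2:1, 3:2, 4:3, 5:4, 7:1, 8:3, 9:2. Sum = 20.
n = 9, so closeness = 8/20 = 2/5.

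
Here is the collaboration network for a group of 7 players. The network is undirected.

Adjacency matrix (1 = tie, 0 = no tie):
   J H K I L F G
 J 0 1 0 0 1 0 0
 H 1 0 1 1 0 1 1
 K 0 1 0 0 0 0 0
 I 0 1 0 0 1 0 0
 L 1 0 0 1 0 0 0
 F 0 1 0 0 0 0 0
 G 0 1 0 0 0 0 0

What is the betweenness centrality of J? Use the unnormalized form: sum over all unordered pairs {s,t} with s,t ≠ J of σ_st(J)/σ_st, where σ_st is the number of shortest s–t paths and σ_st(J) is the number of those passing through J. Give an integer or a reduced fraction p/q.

2

Pairs whose geodesics pass through J — H–L: 1/2; K–L: 1/2; L–F: 1/2; L–G: 1/2.
All other pairs contribute 0.
Summing the contributions gives betweenness(J) = 2.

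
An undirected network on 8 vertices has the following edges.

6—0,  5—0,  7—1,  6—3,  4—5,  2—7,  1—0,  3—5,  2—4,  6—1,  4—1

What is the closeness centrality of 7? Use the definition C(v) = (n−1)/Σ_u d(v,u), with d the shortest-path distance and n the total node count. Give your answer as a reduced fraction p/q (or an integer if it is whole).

1/2

Distances from 7: 0:2, 1:1, 2:1, 3:3, 4:2, 5:3, 6:2. Sum = 14.
n = 8, so closeness = 7/14 = 1/2.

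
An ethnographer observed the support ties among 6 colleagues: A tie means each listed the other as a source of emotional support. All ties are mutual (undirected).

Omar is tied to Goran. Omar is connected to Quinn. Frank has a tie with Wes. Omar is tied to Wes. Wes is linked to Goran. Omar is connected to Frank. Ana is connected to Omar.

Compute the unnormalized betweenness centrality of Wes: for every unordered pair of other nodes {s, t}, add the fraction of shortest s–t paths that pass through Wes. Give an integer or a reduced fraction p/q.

Pairs whose geodesics pass through Wes — Goran–Frank: 1/2.
All other pairs contribute 0.
Summing the contributions gives betweenness(Wes) = 1/2.

1/2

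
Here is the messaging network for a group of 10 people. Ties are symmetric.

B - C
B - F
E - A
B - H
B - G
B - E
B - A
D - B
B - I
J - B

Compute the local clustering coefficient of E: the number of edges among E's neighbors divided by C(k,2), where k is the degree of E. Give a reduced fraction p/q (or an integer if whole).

1

E's neighbors: A and B (k = 2).
Possible neighbor pairs: C(2,2) = 1. Edges among them: A–B → e = 1.
Clustering(E) = 1/1.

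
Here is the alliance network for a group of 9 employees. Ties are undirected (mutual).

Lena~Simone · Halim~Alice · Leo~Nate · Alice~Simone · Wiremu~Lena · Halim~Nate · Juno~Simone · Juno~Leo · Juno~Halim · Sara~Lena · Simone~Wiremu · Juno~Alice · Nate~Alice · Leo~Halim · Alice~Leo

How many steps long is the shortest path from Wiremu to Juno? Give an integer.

2

One shortest route is Wiremu – Simone – Juno, which uses 2 edges, and Wiremu and Juno are not directly tied, so nothing shorter exists. So d(Wiremu,Juno) = 2.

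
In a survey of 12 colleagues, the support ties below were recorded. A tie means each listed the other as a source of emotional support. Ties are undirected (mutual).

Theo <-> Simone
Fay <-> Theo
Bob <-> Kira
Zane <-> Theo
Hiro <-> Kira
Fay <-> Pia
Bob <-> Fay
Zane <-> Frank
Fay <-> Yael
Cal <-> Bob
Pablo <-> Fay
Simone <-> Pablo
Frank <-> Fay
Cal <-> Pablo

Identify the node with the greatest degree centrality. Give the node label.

Fay

Degrees — Bob:3, Cal:2, Fay:6, Frank:2, Hiro:1, Kira:2, Pablo:3, Pia:1, Simone:2, Theo:3, Yael:1, Zane:2.
The maximum is 6, attained only by Fay.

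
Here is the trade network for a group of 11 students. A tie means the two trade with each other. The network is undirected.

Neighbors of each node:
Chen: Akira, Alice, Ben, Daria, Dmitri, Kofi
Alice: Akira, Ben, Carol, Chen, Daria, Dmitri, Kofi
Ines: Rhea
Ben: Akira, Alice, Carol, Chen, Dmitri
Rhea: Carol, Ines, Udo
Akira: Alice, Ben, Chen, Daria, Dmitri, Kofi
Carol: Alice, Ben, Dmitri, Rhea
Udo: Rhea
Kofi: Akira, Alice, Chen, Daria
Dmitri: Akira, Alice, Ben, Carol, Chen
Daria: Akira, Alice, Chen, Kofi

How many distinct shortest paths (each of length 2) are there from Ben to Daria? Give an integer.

The shortest distance is 2. The length-2 paths are: Ben–Chen–Daria; Ben–Akira–Daria; Ben–Alice–Daria.
That gives 3 distinct shortest paths.

3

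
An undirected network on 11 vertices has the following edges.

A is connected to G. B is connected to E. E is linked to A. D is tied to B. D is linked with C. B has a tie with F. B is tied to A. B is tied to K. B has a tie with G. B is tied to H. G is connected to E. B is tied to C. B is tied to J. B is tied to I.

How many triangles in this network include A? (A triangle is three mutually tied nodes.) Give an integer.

3

A's neighbors: B, E, and G.
Neighbor pairs that are themselves tied: A–B–E; A–B–G; A–E–G. Each forms one triangle with A, for 3 in total.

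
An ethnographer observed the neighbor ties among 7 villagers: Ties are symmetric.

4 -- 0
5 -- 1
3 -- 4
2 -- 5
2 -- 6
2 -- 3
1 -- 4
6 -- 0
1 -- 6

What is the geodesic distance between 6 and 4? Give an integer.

2

One shortest route is 6 – 1 – 4, which uses 2 edges, and 6 and 4 are not directly tied, so nothing shorter exists. So d(6,4) = 2.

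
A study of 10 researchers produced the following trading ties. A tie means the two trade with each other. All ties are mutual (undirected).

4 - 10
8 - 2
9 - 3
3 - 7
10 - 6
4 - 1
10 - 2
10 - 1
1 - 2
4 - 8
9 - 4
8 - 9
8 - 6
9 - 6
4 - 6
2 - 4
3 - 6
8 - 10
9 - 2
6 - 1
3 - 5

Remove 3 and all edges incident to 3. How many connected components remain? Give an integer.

3

Without 3, the remaining ties split the others into: {1, 2, 4, 6, 8, 9, 10}; {7}; {5}.
That's 3 separate components.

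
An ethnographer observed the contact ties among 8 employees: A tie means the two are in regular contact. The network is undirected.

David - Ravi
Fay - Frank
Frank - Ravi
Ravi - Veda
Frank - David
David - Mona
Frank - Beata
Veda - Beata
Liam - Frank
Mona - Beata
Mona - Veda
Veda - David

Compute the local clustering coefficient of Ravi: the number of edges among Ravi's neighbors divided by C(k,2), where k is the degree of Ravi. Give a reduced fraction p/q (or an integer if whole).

Ravi's neighbors: David, Frank, and Veda (k = 3).
Possible neighbor pairs: C(3,2) = 3. Edges among them: David–Frank, David–Veda → e = 2.
Clustering(Ravi) = 2/3.

2/3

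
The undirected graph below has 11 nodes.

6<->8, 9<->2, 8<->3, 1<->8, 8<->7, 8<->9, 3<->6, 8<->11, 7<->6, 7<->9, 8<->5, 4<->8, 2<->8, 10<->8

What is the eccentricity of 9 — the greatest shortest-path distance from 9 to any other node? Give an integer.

2

Distances from 9: 1:2, 2:1, 3:2, 4:2, 5:2, 6:2, 7:1, 8:1, 10:2, 11:2.
The largest is 2 (to 10, 5, 11, 6, 3, 1, and 4), so the eccentricity of 9 is 2.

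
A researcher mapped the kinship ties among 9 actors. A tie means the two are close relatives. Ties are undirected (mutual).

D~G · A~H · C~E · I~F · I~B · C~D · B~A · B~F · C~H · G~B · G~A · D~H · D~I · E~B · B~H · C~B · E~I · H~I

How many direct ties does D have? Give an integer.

D is directly tied to C, G, H, and I. That is 4 neighbors, so the degree of D is 4.

4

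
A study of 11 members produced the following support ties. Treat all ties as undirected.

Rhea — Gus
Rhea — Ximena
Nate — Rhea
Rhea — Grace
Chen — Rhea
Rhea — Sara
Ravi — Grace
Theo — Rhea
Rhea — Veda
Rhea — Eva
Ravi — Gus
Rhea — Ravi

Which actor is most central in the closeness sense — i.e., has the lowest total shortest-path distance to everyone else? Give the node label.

Rhea

Farness (sum of distances to all others) for each node — Chen:19, Eva:19, Grace:18, Gus:18, Nate:19, Ravi:17, Rhea:10, Sara:19, Theo:19, Veda:19, Ximena:19.
The smallest farness is 10, for Rhea, so Rhea has the highest closeness.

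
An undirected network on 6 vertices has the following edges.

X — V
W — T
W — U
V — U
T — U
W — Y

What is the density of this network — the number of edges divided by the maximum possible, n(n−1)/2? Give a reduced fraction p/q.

There are 6 edges and 6 nodes, so the maximum possible is C(6,2) = 15.
Density = 6/15 = 2/5.

2/5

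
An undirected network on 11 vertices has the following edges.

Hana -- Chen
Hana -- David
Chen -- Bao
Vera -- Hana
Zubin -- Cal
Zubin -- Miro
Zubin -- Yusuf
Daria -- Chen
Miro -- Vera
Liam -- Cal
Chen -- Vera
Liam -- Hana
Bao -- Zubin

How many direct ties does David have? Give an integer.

David is directly tied to Hana. That is 1 neighbor, so the degree of David is 1.

1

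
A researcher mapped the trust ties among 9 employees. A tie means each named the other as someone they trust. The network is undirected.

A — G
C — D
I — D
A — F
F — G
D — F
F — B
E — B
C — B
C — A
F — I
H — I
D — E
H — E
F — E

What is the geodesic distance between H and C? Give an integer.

3

One shortest route is H – E – D – C, which uses 3 edges, and at distance 2 from H we only reach {B, D, F}, which does not include C. So d(H,C) = 3.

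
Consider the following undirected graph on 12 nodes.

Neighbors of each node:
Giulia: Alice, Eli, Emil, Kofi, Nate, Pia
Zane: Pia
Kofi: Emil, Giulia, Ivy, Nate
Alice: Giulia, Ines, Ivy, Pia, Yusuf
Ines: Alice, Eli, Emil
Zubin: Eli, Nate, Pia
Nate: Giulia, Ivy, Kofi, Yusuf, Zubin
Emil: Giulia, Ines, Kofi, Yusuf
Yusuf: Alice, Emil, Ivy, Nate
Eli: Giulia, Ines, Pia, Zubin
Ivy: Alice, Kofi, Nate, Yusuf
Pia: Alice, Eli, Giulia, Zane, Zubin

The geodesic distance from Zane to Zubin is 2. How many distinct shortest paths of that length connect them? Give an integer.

The shortest distance is 2, and the only length-2 path is Zane–Pia–Zubin. So there is exactly 1 shortest path.

1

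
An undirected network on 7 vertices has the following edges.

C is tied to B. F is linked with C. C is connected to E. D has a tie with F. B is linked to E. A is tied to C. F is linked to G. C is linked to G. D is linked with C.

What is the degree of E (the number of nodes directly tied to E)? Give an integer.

2

E is directly tied to B and C. That is 2 neighbors, so the degree of E is 2.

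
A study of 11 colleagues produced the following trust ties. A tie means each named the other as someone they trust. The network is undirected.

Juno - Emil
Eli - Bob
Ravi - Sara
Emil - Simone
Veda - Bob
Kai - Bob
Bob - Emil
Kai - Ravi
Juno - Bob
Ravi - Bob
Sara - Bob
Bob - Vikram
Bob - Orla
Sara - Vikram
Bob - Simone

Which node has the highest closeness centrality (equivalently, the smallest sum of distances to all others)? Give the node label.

Bob

Farness (sum of distances to all others) for each node — Bob:10, Eli:19, Emil:17, Juno:18, Kai:18, Orla:19, Ravi:17, Sara:17, Simone:18, Veda:19, Vikram:18.
The smallest farness is 10, for Bob, so Bob has the highest closeness.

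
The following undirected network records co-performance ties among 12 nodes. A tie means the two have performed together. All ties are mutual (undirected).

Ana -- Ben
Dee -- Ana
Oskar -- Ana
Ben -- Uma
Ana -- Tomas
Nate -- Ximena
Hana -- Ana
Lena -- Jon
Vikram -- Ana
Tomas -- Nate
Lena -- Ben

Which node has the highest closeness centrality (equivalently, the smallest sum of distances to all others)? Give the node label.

Ana

Farness (sum of distances to all others) for each node — Ana:18, Ben:22, Dee:28, Hana:28, Jon:40, Lena:30, Nate:32, Oskar:28, Tomas:24, Uma:32, Vikram:28, Ximena:42.
The smallest farness is 18, for Ana, so Ana has the highest closeness.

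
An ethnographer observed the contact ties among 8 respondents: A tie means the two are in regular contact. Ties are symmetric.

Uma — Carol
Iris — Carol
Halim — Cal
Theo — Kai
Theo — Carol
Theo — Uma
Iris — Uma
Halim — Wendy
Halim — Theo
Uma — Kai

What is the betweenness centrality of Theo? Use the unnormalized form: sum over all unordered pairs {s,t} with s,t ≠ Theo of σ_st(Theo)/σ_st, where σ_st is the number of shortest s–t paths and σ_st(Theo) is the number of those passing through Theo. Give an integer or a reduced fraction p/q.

25/2

Pairs whose geodesics pass through Theo — Wendy–Uma: 1; Wendy–Kai: 1; Wendy–Iris: 2/2; Wendy–Carol: 1; Cal–Uma: 1; Cal–Kai: 1; Cal–Iris: 2/2; Cal–Carol: 1; Halim–Uma: 1; Halim–Kai: 1; Halim–Iris: 2/2; Halim–Carol: 1; Kai–Carol: 1/2.
All other pairs contribute 0.
Summing the contributions gives betweenness(Theo) = 25/2.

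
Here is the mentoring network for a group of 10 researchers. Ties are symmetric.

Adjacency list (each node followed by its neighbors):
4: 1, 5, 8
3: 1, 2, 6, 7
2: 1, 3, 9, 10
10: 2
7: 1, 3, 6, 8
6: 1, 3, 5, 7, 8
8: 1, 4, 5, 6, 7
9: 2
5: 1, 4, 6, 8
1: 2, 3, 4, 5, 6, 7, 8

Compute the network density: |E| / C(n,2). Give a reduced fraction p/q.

19/45

There are 19 edges and 10 nodes, so the maximum possible is C(10,2) = 45.
Density = 19/45.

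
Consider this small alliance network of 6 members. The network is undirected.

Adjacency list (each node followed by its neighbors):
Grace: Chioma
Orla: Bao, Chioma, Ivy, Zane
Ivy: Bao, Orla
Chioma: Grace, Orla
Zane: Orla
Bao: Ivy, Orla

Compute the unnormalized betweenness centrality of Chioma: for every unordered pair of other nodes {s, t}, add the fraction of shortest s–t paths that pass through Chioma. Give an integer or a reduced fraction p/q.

Pairs whose geodesics pass through Chioma — Orla–Grace: 1; Ivy–Grace: 1; Bao–Grace: 1; Zane–Grace: 1.
All other pairs contribute 0.
Summing the contributions gives betweenness(Chioma) = 4.

4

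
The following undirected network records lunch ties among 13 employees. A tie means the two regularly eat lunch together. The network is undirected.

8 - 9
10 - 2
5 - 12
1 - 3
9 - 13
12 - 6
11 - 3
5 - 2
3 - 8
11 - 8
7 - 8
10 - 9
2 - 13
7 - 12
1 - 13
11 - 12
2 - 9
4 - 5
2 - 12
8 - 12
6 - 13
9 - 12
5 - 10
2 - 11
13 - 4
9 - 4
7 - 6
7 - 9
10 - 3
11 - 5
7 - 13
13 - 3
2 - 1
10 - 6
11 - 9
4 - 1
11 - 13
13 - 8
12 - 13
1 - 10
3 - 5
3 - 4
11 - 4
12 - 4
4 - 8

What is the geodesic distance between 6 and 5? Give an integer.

One shortest route is 6 – 12 – 5, which uses 2 edges, and 6 and 5 are not directly tied, so nothing shorter exists. So d(6,5) = 2.

2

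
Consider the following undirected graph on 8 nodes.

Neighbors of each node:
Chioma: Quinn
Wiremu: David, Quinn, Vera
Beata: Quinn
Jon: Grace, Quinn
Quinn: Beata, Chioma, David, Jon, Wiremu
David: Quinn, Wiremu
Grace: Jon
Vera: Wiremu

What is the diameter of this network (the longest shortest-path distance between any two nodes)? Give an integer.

Eccentricity of each node (its greatest distance to any other): Beata:3, Chioma:3, David:3, Grace:4, Jon:3, Quinn:2, Vera:4, Wiremu:3.
The maximum eccentricity is 4, realized for instance by the pair Vera–Grace via Vera – Wiremu – Quinn – Jon – Grace. So the diameter is 4.

4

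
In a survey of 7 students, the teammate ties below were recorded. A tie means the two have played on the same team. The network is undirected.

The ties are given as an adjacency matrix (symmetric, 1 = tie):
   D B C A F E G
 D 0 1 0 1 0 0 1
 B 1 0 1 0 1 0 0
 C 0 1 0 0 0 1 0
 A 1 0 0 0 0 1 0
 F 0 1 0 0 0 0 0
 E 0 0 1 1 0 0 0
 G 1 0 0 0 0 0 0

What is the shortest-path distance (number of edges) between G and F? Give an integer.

One shortest route is G – D – B – F, which uses 3 edges, and at distance 2 from G we only reach {A, B}, which does not include F. So d(G,F) = 3.

3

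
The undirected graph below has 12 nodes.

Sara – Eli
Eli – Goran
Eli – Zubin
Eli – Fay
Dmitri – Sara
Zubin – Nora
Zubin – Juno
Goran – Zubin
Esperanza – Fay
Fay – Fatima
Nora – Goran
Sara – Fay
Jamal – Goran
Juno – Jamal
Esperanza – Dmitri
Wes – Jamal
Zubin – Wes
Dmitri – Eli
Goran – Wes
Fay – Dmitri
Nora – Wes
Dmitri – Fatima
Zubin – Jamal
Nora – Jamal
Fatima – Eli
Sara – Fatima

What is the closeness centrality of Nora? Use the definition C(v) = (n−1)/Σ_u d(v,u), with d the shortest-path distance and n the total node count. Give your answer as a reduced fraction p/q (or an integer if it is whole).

11/24

Distances from Nora: Dmitri:3, Eli:2, Esperanza:4, Fatima:3, Fay:3, Goran:1, Jamal:1, Juno:2, Sara:3, Wes:1, Zubin:1. Sum = 24.
n = 12, so closeness = 11/24.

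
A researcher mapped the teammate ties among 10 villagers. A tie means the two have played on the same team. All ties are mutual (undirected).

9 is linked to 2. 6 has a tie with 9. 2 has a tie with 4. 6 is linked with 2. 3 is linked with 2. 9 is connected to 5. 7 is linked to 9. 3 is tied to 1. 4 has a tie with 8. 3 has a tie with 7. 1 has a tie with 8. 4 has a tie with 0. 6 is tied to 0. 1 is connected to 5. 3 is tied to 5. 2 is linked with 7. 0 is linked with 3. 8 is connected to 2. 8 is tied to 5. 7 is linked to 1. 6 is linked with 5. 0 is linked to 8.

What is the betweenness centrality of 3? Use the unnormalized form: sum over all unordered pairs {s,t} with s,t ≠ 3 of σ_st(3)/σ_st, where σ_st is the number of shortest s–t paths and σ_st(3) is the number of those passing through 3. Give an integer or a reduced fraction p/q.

3

Pairs whose geodesics pass through 3 — 7–0: 1; 7–5: 1/3; 0–5: 1/3; 0–2: 1/4; 0–1: 1/2; 5–2: 1/4; 2–1: 1/3.
All other pairs contribute 0.
Summing the contributions gives betweenness(3) = 3.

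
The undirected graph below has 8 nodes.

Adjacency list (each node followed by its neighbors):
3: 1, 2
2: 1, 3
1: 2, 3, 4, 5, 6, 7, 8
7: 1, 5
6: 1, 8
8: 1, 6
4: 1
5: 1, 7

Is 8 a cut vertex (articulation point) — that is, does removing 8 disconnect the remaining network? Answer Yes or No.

Even without 8, every remaining node can still reach every other (the residual graph is connected), so 8 is not a cut vertex.

No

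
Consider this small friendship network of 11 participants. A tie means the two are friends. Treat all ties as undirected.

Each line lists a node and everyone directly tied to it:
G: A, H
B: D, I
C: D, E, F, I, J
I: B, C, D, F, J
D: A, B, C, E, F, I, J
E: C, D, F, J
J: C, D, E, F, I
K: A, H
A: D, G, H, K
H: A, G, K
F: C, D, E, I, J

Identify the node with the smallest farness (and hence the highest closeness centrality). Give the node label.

Farness (sum of distances to all others) for each node — A:16, B:21, C:18, D:13, E:19, F:18, G:24, H:23, I:18, J:18, K:24.
The smallest farness is 13, for D, so D has the highest closeness.

D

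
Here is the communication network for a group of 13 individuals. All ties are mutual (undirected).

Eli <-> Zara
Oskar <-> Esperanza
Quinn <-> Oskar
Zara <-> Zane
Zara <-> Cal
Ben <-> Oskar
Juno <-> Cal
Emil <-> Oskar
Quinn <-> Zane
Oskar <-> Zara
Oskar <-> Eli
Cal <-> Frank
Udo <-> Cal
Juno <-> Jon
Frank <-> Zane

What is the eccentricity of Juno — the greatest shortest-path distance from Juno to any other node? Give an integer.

Distances from Juno: Ben:4, Cal:1, Eli:3, Emil:4, Esperanza:4, Frank:2, Jon:1, Oskar:3, Quinn:4, Udo:2, Zane:3, Zara:2.
The largest is 4 (to Quinn, Esperanza, Emil, and Ben), so the eccentricity of Juno is 4.

4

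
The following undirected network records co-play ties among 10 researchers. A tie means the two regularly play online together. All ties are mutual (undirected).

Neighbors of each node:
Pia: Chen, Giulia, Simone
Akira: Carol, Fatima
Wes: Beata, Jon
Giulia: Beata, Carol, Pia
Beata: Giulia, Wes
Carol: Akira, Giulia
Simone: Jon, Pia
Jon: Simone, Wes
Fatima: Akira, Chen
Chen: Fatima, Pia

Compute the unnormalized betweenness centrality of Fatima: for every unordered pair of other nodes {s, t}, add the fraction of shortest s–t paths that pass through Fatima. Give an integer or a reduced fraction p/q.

Pairs whose geodesics pass through Fatima — Pia–Akira: 1/2; Simone–Akira: 1/2; Jon–Akira: 1/3; Carol–Chen: 1/2; Akira–Chen: 1.
All other pairs contribute 0.
Summing the contributions gives betweenness(Fatima) = 17/6.

17/6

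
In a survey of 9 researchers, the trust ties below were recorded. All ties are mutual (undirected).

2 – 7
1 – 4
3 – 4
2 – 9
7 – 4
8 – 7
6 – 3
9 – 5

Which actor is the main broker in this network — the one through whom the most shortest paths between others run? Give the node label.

Unnormalized betweenness of each node: 1:0, 2:12, 3:7, 4:17, 5:0, 6:0, 7:19, 8:0, 9:7.
7 has the largest value, 19, making it the main broker — the node through which the most shortest paths run.

7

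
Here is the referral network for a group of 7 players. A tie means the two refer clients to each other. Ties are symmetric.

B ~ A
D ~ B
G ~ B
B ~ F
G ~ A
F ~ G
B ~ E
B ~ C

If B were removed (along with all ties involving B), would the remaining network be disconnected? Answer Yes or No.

Yes

Removing B leaves {A, F, and G} with no path to {C}, so the network splits into 4 components. B is a cut vertex.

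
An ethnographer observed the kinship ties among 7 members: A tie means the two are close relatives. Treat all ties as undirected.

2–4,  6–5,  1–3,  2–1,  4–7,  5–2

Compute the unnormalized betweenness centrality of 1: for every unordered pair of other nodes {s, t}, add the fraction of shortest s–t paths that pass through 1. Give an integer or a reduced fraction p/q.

5

Pairs whose geodesics pass through 1 — 5–3: 1; 3–4: 1; 3–7: 1; 3–2: 1; 3–6: 1.
All other pairs contribute 0.
Summing the contributions gives betweenness(1) = 5.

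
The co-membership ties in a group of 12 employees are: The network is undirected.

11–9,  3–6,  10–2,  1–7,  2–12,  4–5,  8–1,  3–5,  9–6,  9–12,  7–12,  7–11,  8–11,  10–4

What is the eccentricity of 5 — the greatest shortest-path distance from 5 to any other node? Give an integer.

6

Distances from 5: 1:6, 2:3, 3:1, 4:1, 6:2, 7:5, 8:5, 9:3, 10:2, 11:4, 12:4.
The largest is 6 (to 1), so the eccentricity of 5 is 6.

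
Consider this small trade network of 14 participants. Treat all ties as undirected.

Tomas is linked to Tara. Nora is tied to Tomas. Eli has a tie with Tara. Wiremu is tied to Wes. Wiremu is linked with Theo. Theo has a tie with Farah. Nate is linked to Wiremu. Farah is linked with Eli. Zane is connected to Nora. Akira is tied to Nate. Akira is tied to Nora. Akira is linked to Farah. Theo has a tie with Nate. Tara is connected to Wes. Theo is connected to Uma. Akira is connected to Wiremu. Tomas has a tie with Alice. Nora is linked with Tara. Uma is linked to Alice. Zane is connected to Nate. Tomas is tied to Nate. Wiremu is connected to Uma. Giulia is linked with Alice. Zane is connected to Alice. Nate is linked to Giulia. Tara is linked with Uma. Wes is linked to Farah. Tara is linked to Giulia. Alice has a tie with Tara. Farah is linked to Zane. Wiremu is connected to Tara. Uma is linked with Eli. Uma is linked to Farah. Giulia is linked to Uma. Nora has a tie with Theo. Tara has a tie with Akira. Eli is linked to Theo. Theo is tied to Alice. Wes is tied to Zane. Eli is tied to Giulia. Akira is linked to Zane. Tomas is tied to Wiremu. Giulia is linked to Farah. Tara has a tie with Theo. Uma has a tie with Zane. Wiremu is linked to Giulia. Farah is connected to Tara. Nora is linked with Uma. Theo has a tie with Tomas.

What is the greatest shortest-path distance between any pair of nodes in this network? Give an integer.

2

Eccentricity of each node (its greatest distance to any other): Akira:2, Alice:2, Eli:2, Farah:2, Giulia:2, Nate:2, Nora:2, Tara:2, Theo:2, Tomas:2, Uma:2, Wes:2, Wiremu:2, Zane:2.
The maximum eccentricity is 2, realized for instance by the pair Wiremu–Nora via Wiremu – Uma – Nora. So the diameter is 2.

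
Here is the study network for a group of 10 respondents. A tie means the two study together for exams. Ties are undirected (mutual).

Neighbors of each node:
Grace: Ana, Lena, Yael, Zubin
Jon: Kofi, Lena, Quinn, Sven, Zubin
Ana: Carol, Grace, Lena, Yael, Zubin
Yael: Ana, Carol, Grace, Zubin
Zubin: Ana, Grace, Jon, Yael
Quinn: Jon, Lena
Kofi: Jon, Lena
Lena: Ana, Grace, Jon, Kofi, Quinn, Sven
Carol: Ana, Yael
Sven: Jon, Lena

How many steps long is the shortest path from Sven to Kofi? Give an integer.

2

One shortest route is Sven – Jon – Kofi, which uses 2 edges, and Sven and Kofi are not directly tied, so nothing shorter exists. So d(Sven,Kofi) = 2.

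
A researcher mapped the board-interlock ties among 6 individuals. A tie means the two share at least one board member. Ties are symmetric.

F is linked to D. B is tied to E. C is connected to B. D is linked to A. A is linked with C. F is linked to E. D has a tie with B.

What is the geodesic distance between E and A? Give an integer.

3

One shortest route is E – F – D – A, which uses 3 edges, and at distance 2 from E we only reach {C, D}, which does not include A. So d(E,A) = 3.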